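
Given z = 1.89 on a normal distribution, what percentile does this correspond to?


CDF(z) = 0.5 * (1 + erf(z/sqrt(2)))
erf(1.3364) = 0.9412
CDF = 0.9706
Percentile rank = 0.9706 * 100 = 97.06

97.06


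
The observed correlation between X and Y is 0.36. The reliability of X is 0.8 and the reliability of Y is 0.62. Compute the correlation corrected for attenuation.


r_corrected = rxy / sqrt(rxx * ryy)
= 0.36 / sqrt(0.8 * 0.62)
= 0.36 / sqrt(0.496)
= 0.36 / 0.704273
r_corrected = 0.5112

0.5112


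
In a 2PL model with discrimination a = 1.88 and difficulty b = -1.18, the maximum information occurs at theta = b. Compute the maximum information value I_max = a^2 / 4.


For 2PL, max info at theta = b = -1.18
I_max = a^2 / 4 = 1.88^2 / 4
= 3.5344 / 4
I_max = 0.8836

0.8836


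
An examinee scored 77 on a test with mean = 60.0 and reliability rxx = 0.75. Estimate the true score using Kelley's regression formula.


T_est = rxx * X + (1 - rxx) * mean
T_est = 0.75 * 77 + 0.25 * 60.0
T_est = 57.75 + 15.0
T_est = 72.75

72.75


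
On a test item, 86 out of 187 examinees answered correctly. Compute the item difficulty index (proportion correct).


Item difficulty p = number correct / total examinees
p = 86 / 187
p = 0.4599

0.4599


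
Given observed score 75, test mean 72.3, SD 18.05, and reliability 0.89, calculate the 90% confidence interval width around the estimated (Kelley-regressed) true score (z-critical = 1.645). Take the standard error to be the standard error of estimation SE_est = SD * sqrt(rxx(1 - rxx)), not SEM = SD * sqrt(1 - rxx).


True score estimate = 0.89*75 + 0.11*72.3 = 74.703
SE_est = SD * sqrt(rxx * (1 - rxx)) = 18.05 * sqrt(0.89 * 0.11) = 18.05 * sqrt(0.0979) = 5.64766
CI = T_est +/- z * SE_est, so width = 2 * z * SE_est = 2 * 1.645 * 5.64766
Width = 18.5808

18.5808


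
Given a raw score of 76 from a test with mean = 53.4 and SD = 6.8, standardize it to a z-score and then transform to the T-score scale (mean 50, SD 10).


z = (X - mean) / SD = (76 - 53.4) / 6.8
z = 22.6 / 6.8
z = 3.3235
T-score = T = 50 + 10z
Carry z at full precision (z = 22.6 / 6.8) into the conversion:
T-score = 50 + 10 * (22.6 / 6.8) = 50 + 226 / 6.8
T-score = 50 + 33.2353
T-score = 83.2353

83.2353


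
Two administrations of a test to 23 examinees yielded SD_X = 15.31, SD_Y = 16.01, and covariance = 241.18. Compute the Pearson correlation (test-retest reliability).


r = cov(X,Y) / (SD_X * SD_Y)
r = 241.18 / (15.31 * 16.01)
r = 241.18 / 245.1131
r = 0.984

0.984


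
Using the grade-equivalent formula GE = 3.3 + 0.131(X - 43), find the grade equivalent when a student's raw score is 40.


raw - median = 40 - 43 = -3
slope * diff = 0.131 * -3 = -0.393
GE = 3.3 + -0.393
GE = 2.907

2.907


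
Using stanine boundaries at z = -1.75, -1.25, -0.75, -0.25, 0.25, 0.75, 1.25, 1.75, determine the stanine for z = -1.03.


Stanine boundaries: [-1.75, -1.25, -0.75, -0.25, 0.25, 0.75, 1.25, 1.75]
z = -1.03
Check each boundary:
  z >= -1.75 -> could be stanine 2
  z >= -1.25 -> could be stanine 3
  z < -0.75
  z < -0.25
  z < 0.25
  z < 0.75
  z < 1.25
  z < 1.75
Highest qualifying boundary gives stanine = 3

3


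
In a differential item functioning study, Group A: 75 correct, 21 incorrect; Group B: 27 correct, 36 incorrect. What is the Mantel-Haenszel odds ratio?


Odds_A = 75/21 = 3.5714
Odds_B = 27/36 = 0.75
OR = Odds_A / Odds_B = 3.5714 / 0.75
Exactly, OR = (75 * 36) / (21 * 27) = 2700 / 567
OR = 4.7619

4.7619


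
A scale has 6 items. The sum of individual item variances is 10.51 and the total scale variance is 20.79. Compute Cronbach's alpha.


alpha = (k/(k-1)) * (1 - sum(si^2)/s_total^2)
= (6/5) * (1 - 10.51/20.79)
alpha = 0.5934

0.5934


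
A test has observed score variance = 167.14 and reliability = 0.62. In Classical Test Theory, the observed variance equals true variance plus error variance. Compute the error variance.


var_true = rxx * var_obs = 0.62 * 167.14 = 103.6268
var_error = var_obs - var_true
var_error = 167.14 - 103.6268
var_error = 63.5132

63.5132


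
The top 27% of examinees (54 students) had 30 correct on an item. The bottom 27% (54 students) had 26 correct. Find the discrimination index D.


p_upper = 30/54 = 0.5556
p_lower = 26/54 = 0.4815
D = 0.5556 - 0.4815 = 0.0741

0.0741


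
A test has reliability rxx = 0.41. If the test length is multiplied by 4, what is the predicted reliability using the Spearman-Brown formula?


r_new = (n * rxx) / (1 + (n-1) * rxx)
r_new = (4 * 0.41) / (1 + 3 * 0.41)
r_new = 1.64 / 2.23
r_new = 0.7354

0.7354


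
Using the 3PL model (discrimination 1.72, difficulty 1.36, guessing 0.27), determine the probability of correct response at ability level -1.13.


logit = 1.72*(-1.13 - 1.36) = -4.2828
P* = 1/(1 + exp(--4.2828)) = 0.0136
P = 0.27 + (1 - 0.27) * 0.0136
P = 0.2799

0.2799


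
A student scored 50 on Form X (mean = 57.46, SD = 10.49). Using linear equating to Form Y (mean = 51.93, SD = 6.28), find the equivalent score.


slope = SD_Y / SD_X = 6.28 / 10.49 ~ 0.5987
intercept = mean_Y - slope * mean_X = 51.93 - (6.28 / 10.49) * 57.46 ~ 17.5307
Y = slope * X + intercept. To avoid rounding drift from the rounded slope/intercept, evaluate the equivalent form Y = mean_Y + SD_Y * (X - mean_X) / SD_X at full precision:
Y = 51.93 + 6.28 * (50 - 57.46) / 10.49
Y = 51.93 - 6.28 * 7.46 / 10.49
Y = 51.93 - 46.8488 / 10.49
Y = 51.93 - 4.466
Y = 47.464

47.464


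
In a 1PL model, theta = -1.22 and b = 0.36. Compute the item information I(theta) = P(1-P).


P = 1/(1+exp(-(-1.22-0.36))) = 0.1708
I = P*(1-P) = 0.1708 * 0.8292
I = 0.1416

0.1416


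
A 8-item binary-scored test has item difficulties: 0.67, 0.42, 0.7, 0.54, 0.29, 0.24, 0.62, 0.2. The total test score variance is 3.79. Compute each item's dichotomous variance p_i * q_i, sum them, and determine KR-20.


For each item, compute p_i * q_i:
  Item 1: 0.67 * 0.33 = 0.2211
  Item 2: 0.42 * 0.58 = 0.2436
  Item 3: 0.7 * 0.3 = 0.21
  Item 4: 0.54 * 0.46 = 0.2484
  Item 5: 0.29 * 0.71 = 0.2059
  Item 6: 0.24 * 0.76 = 0.1824
  Item 7: 0.62 * 0.38 = 0.2356
  Item 8: 0.2 * 0.8 = 0.16
Sum(p_i * q_i) = 0.2211 + 0.2436 + 0.21 + 0.2484 + 0.2059 + 0.1824 + 0.2356 + 0.16 = 1.707
KR-20 = (k/(k-1)) * (1 - Sum(p_i*q_i) / Var_total)
= (8/7) * (1 - 1.707/3.79)
= 1.1429 * 0.5496
KR-20 = 0.6281

0.6281


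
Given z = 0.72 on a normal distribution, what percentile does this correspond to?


CDF(z) = 0.5 * (1 + erf(z/sqrt(2)))
erf(0.5091) = 0.5285
CDF = 0.7642
Percentile rank = 0.7642 * 100 = 76.42

76.42


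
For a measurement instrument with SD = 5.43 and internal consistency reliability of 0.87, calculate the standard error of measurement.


SEM = SD * sqrt(1 - rxx)
SEM = 5.43 * sqrt(1 - 0.87)
SEM = 5.43 * sqrt(0.13) = 5.43 * 0.360555
SEM = 1.9578

1.9578


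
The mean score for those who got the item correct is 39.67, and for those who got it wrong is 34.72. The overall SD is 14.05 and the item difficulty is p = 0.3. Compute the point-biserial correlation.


q = 1 - p = 0.7
rpb = ((M1 - M0) / SD) * sqrt(p * q)
rpb = ((39.67 - 34.72) / 14.05) * sqrt(0.3 * 0.7)
rpb = 0.1615

0.1615


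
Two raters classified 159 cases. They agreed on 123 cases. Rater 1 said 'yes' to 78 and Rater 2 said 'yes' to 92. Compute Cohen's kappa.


P_o = 123/159 = 0.773585
P_e = (78*92 + 81*67) / 25281 = 0.498517
kappa = (P_o - P_e) / (1 - P_e)
kappa = (0.773585 - 0.498517) / (1 - 0.498517)
kappa = 0.5485

0.5485


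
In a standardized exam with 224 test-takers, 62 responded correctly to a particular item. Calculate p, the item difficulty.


Item difficulty p = number correct / total examinees
p = 62 / 224
p = 0.2768

0.2768


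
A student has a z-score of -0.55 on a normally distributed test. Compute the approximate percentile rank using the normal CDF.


CDF(z) = 0.5 * (1 + erf(z/sqrt(2)))
erf(-0.3889) = -0.4177
CDF = 0.2912
Percentile rank = 0.2912 * 100 = 29.12

29.12


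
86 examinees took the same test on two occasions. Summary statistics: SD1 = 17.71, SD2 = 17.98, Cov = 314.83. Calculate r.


r = cov(X,Y) / (SD_X * SD_Y)
r = 314.83 / (17.71 * 17.98)
r = 314.83 / 318.4258
r = 0.9887

0.9887


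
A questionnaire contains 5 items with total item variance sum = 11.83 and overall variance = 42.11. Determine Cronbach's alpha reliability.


alpha = (k/(k-1)) * (1 - sum(si^2)/s_total^2)
= (5/4) * (1 - 11.83/42.11)
alpha = 0.8988

0.8988


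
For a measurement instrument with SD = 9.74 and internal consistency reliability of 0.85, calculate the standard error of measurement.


SEM = SD * sqrt(1 - rxx)
SEM = 9.74 * sqrt(1 - 0.85)
SEM = 9.74 * sqrt(0.15) = 9.74 * 0.387298
SEM = 3.7723

3.7723


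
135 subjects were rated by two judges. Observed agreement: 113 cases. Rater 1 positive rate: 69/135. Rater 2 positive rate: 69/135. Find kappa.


P_o = 113/135 = 0.837037
P_e = (69*69 + 66*66) / 18225 = 0.500247
kappa = (P_o - P_e) / (1 - P_e)
kappa = (0.837037 - 0.500247) / (1 - 0.500247)
kappa = 0.6739

0.6739


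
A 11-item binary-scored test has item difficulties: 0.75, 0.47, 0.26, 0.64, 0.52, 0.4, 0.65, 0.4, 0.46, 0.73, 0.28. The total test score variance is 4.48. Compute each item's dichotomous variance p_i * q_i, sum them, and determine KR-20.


For each item, compute p_i * q_i:
  Item 1: 0.75 * 0.25 = 0.1875
  Item 2: 0.47 * 0.53 = 0.2491
  Item 3: 0.26 * 0.74 = 0.1924
  Item 4: 0.64 * 0.36 = 0.2304
  Item 5: 0.52 * 0.48 = 0.2496
  Item 6: 0.4 * 0.6 = 0.24
  Item 7: 0.65 * 0.35 = 0.2275
  Item 8: 0.4 * 0.6 = 0.24
  Item 9: 0.46 * 0.54 = 0.2484
  Item 10: 0.73 * 0.27 = 0.1971
  Item 11: 0.28 * 0.72 = 0.2016
Sum(p_i * q_i) = 0.1875 + 0.2491 + 0.1924 + 0.2304 + 0.2496 + 0.24 + 0.2275 + 0.24 + 0.2484 + 0.1971 + 0.2016 = 2.4636
KR-20 = (k/(k-1)) * (1 - Sum(p_i*q_i) / Var_total)
= (11/10) * (1 - 2.4636/4.48)
= 1.1 * 0.4501
KR-20 = 0.4951

0.4951


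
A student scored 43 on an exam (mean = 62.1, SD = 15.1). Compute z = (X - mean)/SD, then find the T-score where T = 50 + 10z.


z = (X - mean) / SD = (43 - 62.1) / 15.1
z = -19.1 / 15.1
z = -1.2649
T-score = T = 50 + 10z
Carry z at full precision (z = -19.1 / 15.1) into the conversion:
T-score = 50 + 10 * (-19.1 / 15.1) = 50 + -191 / 15.1
T-score = 50 + -12.649
T-score = 37.351

37.351


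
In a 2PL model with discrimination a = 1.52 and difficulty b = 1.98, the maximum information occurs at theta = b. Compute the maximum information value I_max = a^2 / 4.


For 2PL, max info at theta = b = 1.98
I_max = a^2 / 4 = 1.52^2 / 4
= 2.3104 / 4
I_max = 0.5776

0.5776


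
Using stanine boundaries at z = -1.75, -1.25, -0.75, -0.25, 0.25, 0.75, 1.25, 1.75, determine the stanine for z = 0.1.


Stanine boundaries: [-1.75, -1.25, -0.75, -0.25, 0.25, 0.75, 1.25, 1.75]
z = 0.1
Check each boundary:
  z >= -1.75 -> could be stanine 2
  z >= -1.25 -> could be stanine 3
  z >= -0.75 -> could be stanine 4
  z >= -0.25 -> could be stanine 5
  z < 0.25
  z < 0.75
  z < 1.25
  z < 1.75
Highest qualifying boundary gives stanine = 5

5


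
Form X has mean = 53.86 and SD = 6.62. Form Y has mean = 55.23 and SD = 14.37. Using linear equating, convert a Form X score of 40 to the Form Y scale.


slope = SD_Y / SD_X = 14.37 / 6.62 ~ 2.1707
intercept = mean_Y - slope * mean_X = 55.23 - (14.37 / 6.62) * 53.86 ~ -61.6836
Y = slope * X + intercept. To avoid rounding drift from the rounded slope/intercept, evaluate the equivalent form Y = mean_Y + SD_Y * (X - mean_X) / SD_X at full precision:
Y = 55.23 + 14.37 * (40 - 53.86) / 6.62
Y = 55.23 - 14.37 * 13.86 / 6.62
Y = 55.23 - 199.1682 / 6.62
Y = 55.23 - 30.0858
Y = 25.1442

25.1442


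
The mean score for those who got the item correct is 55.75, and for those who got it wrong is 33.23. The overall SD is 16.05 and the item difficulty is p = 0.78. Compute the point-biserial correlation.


q = 1 - p = 0.22
rpb = ((M1 - M0) / SD) * sqrt(p * q)
rpb = ((55.75 - 33.23) / 16.05) * sqrt(0.78 * 0.22)
rpb = 0.5812

0.5812


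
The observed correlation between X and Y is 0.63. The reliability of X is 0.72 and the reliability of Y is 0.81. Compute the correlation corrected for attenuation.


r_corrected = rxy / sqrt(rxx * ryy)
= 0.63 / sqrt(0.72 * 0.81)
= 0.63 / sqrt(0.5832)
= 0.63 / 0.763675
r_corrected = 0.825

0.825


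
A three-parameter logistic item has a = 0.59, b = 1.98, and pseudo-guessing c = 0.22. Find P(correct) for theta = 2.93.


logit = 0.59*(2.93 - 1.98) = 0.5605
P* = 1/(1 + exp(-0.5605)) = 0.6366
P = 0.22 + (1 - 0.22) * 0.6366
P = 0.7165

0.7165


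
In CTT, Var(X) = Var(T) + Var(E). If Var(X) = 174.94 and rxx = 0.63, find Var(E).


var_true = rxx * var_obs = 0.63 * 174.94 = 110.2122
var_error = var_obs - var_true
var_error = 174.94 - 110.2122
var_error = 64.7278

64.7278


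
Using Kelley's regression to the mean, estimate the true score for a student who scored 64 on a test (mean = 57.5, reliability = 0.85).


T_est = rxx * X + (1 - rxx) * mean
T_est = 0.85 * 64 + 0.15 * 57.5
T_est = 54.4 + 8.625
T_est = 63.025

63.025


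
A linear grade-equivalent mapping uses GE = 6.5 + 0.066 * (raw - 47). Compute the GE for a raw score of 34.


raw - median = 34 - 47 = -13
slope * diff = 0.066 * -13 = -0.858
GE = 6.5 + -0.858
GE = 5.642

5.642


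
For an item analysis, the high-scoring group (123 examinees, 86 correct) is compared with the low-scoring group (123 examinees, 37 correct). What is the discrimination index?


p_upper = 86/123 = 0.6992
p_lower = 37/123 = 0.3008
D = 0.6992 - 0.3008 = 0.3984

0.3984


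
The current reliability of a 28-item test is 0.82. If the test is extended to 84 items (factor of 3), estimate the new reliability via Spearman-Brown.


r_new = (n * rxx) / (1 + (n-1) * rxx)
r_new = (3 * 0.82) / (1 + 2 * 0.82)
r_new = 2.46 / 2.64
r_new = 0.9318

0.9318


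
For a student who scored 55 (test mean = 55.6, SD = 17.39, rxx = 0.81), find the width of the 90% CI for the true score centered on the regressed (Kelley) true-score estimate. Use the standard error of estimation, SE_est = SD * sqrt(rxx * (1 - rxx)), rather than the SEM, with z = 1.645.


True score estimate = 0.81*55 + 0.19*55.6 = 55.114
SE_est = SD * sqrt(rxx * (1 - rxx)) = 17.39 * sqrt(0.81 * 0.19) = 17.39 * sqrt(0.1539) = 6.822113
CI = T_est +/- z * SE_est, so width = 2 * z * SE_est = 2 * 1.645 * 6.822113
Width = 22.4448

22.4448


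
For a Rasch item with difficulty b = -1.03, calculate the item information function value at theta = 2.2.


P = 1/(1+exp(-(2.2--1.03))) = 0.9619
I = P*(1-P) = 0.9619 * 0.0381
I = 0.0366

0.0366


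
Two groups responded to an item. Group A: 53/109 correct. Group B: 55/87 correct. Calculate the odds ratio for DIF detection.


Odds_A = 53/56 = 0.9464
Odds_B = 55/32 = 1.7188
OR = Odds_A / Odds_B = 0.9464 / 1.7188
Exactly, OR = (53 * 32) / (56 * 55) = 1696 / 3080
OR = 0.5506

0.5506


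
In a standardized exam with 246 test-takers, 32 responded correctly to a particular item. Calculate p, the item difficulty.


Item difficulty p = number correct / total examinees
p = 32 / 246
p = 0.1301

0.1301


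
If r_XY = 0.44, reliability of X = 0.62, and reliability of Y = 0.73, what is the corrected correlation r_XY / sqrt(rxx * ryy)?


r_corrected = rxy / sqrt(rxx * ryy)
= 0.44 / sqrt(0.62 * 0.73)
= 0.44 / sqrt(0.4526)
= 0.44 / 0.672756
r_corrected = 0.654

0.654


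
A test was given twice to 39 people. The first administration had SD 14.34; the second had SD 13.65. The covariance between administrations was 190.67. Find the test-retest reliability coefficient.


r = cov(X,Y) / (SD_X * SD_Y)
r = 190.67 / (14.34 * 13.65)
r = 190.67 / 195.741
r = 0.9741

0.9741


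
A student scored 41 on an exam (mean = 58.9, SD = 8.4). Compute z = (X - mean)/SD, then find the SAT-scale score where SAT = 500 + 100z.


z = (X - mean) / SD = (41 - 58.9) / 8.4
z = -17.9 / 8.4
z = -2.131
SAT-scale = SAT = 500 + 100z
Carry z at full precision (z = -17.9 / 8.4) into the conversion:
SAT-scale = 500 + 100 * (-17.9 / 8.4) = 500 + -1790 / 8.4
SAT-scale = 500 + -213.0952
SAT-scale = 286.9048

286.9048


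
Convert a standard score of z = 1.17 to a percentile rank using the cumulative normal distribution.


CDF(z) = 0.5 * (1 + erf(z/sqrt(2)))
erf(0.8273) = 0.758
CDF = 0.879
Percentile rank = 0.879 * 100 = 87.9

87.9


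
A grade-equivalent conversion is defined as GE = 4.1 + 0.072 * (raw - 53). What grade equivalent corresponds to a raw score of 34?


raw - median = 34 - 53 = -19
slope * diff = 0.072 * -19 = -1.368
GE = 4.1 + -1.368
GE = 2.732

2.732


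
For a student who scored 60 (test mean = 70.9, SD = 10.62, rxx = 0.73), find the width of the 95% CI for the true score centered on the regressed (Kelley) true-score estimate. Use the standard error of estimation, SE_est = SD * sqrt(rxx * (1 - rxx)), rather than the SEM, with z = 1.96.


True score estimate = 0.73*60 + 0.27*70.9 = 62.943
SE_est = SD * sqrt(rxx * (1 - rxx)) = 10.62 * sqrt(0.73 * 0.27) = 10.62 * sqrt(0.1971) = 4.714849
CI = T_est +/- z * SE_est, so width = 2 * z * SE_est = 2 * 1.96 * 4.714849
Width = 18.4822

18.4822


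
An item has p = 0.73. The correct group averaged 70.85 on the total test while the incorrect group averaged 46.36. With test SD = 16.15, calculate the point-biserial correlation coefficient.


q = 1 - p = 0.27
rpb = ((M1 - M0) / SD) * sqrt(p * q)
rpb = ((70.85 - 46.36) / 16.15) * sqrt(0.73 * 0.27)
rpb = 0.6732

0.6732


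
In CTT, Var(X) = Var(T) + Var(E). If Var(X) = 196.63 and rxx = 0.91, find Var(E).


var_true = rxx * var_obs = 0.91 * 196.63 = 178.9333
var_error = var_obs - var_true
var_error = 196.63 - 178.9333
var_error = 17.6967

17.6967


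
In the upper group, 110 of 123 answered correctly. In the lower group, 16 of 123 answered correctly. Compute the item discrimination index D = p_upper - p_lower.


p_upper = 110/123 = 0.8943
p_lower = 16/123 = 0.1301
D = 0.8943 - 0.1301 = 0.7642

0.7642


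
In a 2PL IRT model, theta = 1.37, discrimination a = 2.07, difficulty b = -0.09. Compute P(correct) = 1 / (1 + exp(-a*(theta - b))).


a*(theta - b) = 2.07 * (1.37 - -0.09) = 3.0222
exp(-3.0222) = 0.0487
P = 1 / (1 + 0.0487)
P = 0.9536

0.9536


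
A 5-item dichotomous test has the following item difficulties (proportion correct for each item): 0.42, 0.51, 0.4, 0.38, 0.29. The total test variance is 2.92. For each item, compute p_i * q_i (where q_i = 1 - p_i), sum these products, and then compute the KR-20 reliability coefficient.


For each item, compute p_i * q_i:
  Item 1: 0.42 * 0.58 = 0.2436
  Item 2: 0.51 * 0.49 = 0.2499
  Item 3: 0.4 * 0.6 = 0.24
  Item 4: 0.38 * 0.62 = 0.2356
  Item 5: 0.29 * 0.71 = 0.2059
Sum(p_i * q_i) = 0.2436 + 0.2499 + 0.24 + 0.2356 + 0.2059 = 1.175
KR-20 = (k/(k-1)) * (1 - Sum(p_i*q_i) / Var_total)
= (5/4) * (1 - 1.175/2.92)
= 1.25 * 0.5976
KR-20 = 0.747

0.747


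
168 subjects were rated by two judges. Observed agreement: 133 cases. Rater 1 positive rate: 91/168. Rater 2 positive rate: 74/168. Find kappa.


P_o = 133/168 = 0.791667
P_e = (91*74 + 77*94) / 28224 = 0.49504
kappa = (P_o - P_e) / (1 - P_e)
kappa = (0.791667 - 0.49504) / (1 - 0.49504)
kappa = 0.5874

0.5874


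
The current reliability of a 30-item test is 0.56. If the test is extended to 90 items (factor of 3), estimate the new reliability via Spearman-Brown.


r_new = (n * rxx) / (1 + (n-1) * rxx)
r_new = (3 * 0.56) / (1 + 2 * 0.56)
r_new = 1.68 / 2.12
r_new = 0.7925

0.7925


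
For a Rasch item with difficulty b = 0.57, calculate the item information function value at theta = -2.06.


P = 1/(1+exp(-(-2.06-0.57))) = 0.0672
I = P*(1-P) = 0.0672 * 0.9328
I = 0.0627

0.0627


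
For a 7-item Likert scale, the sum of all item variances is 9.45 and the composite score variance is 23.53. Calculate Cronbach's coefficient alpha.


alpha = (k/(k-1)) * (1 - sum(si^2)/s_total^2)
= (7/6) * (1 - 9.45/23.53)
alpha = 0.6981

0.6981


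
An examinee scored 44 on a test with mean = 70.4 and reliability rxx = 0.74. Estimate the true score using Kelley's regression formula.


T_est = rxx * X + (1 - rxx) * mean
T_est = 0.74 * 44 + 0.26 * 70.4
T_est = 32.56 + 18.304
T_est = 50.864

50.864


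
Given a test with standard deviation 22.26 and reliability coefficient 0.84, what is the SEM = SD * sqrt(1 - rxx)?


SEM = SD * sqrt(1 - rxx)
SEM = 22.26 * sqrt(1 - 0.84)
SEM = 22.26 * sqrt(0.16) = 22.26 * 0.4
SEM = 8.904

8.904


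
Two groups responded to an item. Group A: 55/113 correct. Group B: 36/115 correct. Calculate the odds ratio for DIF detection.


Odds_A = 55/58 = 0.9483
Odds_B = 36/79 = 0.4557
OR = Odds_A / Odds_B = 0.9483 / 0.4557
Exactly, OR = (55 * 79) / (58 * 36) = 4345 / 2088
OR = 2.0809

2.0809


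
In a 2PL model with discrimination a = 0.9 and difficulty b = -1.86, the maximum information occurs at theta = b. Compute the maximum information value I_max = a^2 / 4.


For 2PL, max info at theta = b = -1.86
I_max = a^2 / 4 = 0.9^2 / 4
= 0.81 / 4
I_max = 0.2025

0.2025


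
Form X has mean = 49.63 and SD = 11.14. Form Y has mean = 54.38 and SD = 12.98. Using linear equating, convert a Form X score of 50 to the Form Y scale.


slope = SD_Y / SD_X = 12.98 / 11.14 ~ 1.1652
intercept = mean_Y - slope * mean_X = 54.38 - (12.98 / 11.14) * 49.63 ~ -3.4474
Y = slope * X + intercept. To avoid rounding drift from the rounded slope/intercept, evaluate the equivalent form Y = mean_Y + SD_Y * (X - mean_X) / SD_X at full precision:
Y = 54.38 + 12.98 * (50 - 49.63) / 11.14
Y = 54.38 + 12.98 * 0.37 / 11.14
Y = 54.38 + 4.8026 / 11.14
Y = 54.38 + 0.4311
Y = 54.8111

54.8111


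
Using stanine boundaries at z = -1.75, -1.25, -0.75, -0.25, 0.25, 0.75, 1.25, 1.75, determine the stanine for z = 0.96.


Stanine boundaries: [-1.75, -1.25, -0.75, -0.25, 0.25, 0.75, 1.25, 1.75]
z = 0.96
Check each boundary:
  z >= -1.75 -> could be stanine 2
  z >= -1.25 -> could be stanine 3
  z >= -0.75 -> could be stanine 4
  z >= -0.25 -> could be stanine 5
  z >= 0.25 -> could be stanine 6
  z >= 0.75 -> could be stanine 7
  z < 1.25
  z < 1.75
Highest qualifying boundary gives stanine = 7

7


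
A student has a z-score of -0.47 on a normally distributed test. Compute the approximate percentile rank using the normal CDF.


CDF(z) = 0.5 * (1 + erf(z/sqrt(2)))
erf(-0.3323) = -0.3616
CDF = 0.3192
Percentile rank = 0.3192 * 100 = 31.92

31.92


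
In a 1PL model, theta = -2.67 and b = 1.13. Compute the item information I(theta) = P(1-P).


P = 1/(1+exp(-(-2.67-1.13))) = 0.0219
I = P*(1-P) = 0.0219 * 0.9781
I = 0.0214

0.0214


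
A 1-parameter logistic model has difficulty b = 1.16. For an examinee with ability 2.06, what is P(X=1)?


theta - b = 2.06 - 1.16 = 0.9
exp(-(theta - b)) = exp(-0.9) = 0.4066
P = 1 / (1 + 0.4066)
P = 0.7109

0.7109


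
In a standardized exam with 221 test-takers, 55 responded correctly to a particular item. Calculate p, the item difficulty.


Item difficulty p = number correct / total examinees
p = 55 / 221
p = 0.2489

0.2489


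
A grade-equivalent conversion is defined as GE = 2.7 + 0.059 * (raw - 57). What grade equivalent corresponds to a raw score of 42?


raw - median = 42 - 57 = -15
slope * diff = 0.059 * -15 = -0.885
GE = 2.7 + -0.885
GE = 1.815

1.815


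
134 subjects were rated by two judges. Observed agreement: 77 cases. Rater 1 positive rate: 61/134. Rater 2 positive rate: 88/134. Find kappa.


P_o = 77/134 = 0.574627
P_e = (61*88 + 73*46) / 17956 = 0.485966
kappa = (P_o - P_e) / (1 - P_e)
kappa = (0.574627 - 0.485966) / (1 - 0.485966)
kappa = 0.1725

0.1725


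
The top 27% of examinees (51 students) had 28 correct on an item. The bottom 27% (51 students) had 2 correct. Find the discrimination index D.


p_upper = 28/51 = 0.549
p_lower = 2/51 = 0.0392
D = 0.549 - 0.0392 = 0.5098

0.5098


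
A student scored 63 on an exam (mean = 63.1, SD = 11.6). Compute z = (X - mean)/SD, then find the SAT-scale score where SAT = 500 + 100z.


z = (X - mean) / SD = (63 - 63.1) / 11.6
z = -0.1 / 11.6
z = -0.0086
SAT-scale = SAT = 500 + 100z
Carry z at full precision (z = -0.1 / 11.6) into the conversion:
SAT-scale = 500 + 100 * (-0.1 / 11.6) = 500 + -10 / 11.6
SAT-scale = 500 + -0.8621
SAT-scale = 499.1379

499.1379


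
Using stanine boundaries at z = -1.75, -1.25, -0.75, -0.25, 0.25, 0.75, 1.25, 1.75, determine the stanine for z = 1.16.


Stanine boundaries: [-1.75, -1.25, -0.75, -0.25, 0.25, 0.75, 1.25, 1.75]
z = 1.16
Check each boundary:
  z >= -1.75 -> could be stanine 2
  z >= -1.25 -> could be stanine 3
  z >= -0.75 -> could be stanine 4
  z >= -0.25 -> could be stanine 5
  z >= 0.25 -> could be stanine 6
  z >= 0.75 -> could be stanine 7
  z < 1.25
  z < 1.75
Highest qualifying boundary gives stanine = 7

7


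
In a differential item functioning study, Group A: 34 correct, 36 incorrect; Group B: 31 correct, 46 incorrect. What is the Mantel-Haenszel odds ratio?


Odds_A = 34/36 = 0.9444
Odds_B = 31/46 = 0.6739
OR = Odds_A / Odds_B = 0.9444 / 0.6739
Exactly, OR = (34 * 46) / (36 * 31) = 1564 / 1116
OR = 1.4014

1.4014


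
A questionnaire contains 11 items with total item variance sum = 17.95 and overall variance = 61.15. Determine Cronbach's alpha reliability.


alpha = (k/(k-1)) * (1 - sum(si^2)/s_total^2)
= (11/10) * (1 - 17.95/61.15)
alpha = 0.7771

0.7771


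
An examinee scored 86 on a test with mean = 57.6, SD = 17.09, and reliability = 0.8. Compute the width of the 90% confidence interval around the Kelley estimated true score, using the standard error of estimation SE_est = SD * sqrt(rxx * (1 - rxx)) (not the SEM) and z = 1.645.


True score estimate = 0.8*86 + 0.2*57.6 = 80.32
SE_est = SD * sqrt(rxx * (1 - rxx)) = 17.09 * sqrt(0.8 * 0.2) = 17.09 * sqrt(0.16) = 6.836
CI = T_est +/- z * SE_est, so width = 2 * z * SE_est = 2 * 1.645 * 6.836
Width = 22.4904

22.4904


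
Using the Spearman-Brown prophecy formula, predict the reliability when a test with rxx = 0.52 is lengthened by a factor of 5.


r_new = (n * rxx) / (1 + (n-1) * rxx)
r_new = (5 * 0.52) / (1 + 4 * 0.52)
r_new = 2.6 / 3.08
r_new = 0.8442

0.8442


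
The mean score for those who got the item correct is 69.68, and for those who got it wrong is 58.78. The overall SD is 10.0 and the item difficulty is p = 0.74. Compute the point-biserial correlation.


q = 1 - p = 0.26
rpb = ((M1 - M0) / SD) * sqrt(p * q)
rpb = ((69.68 - 58.78) / 10.0) * sqrt(0.74 * 0.26)
rpb = 0.4781

0.4781


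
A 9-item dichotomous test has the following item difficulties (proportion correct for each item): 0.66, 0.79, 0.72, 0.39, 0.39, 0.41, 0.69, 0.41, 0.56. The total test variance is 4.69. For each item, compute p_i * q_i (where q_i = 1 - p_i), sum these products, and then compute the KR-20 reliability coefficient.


For each item, compute p_i * q_i:
  Item 1: 0.66 * 0.34 = 0.2244
  Item 2: 0.79 * 0.21 = 0.1659
  Item 3: 0.72 * 0.28 = 0.2016
  Item 4: 0.39 * 0.61 = 0.2379
  Item 5: 0.39 * 0.61 = 0.2379
  Item 6: 0.41 * 0.59 = 0.2419
  Item 7: 0.69 * 0.31 = 0.2139
  Item 8: 0.41 * 0.59 = 0.2419
  Item 9: 0.56 * 0.44 = 0.2464
Sum(p_i * q_i) = 0.2244 + 0.1659 + 0.2016 + 0.2379 + 0.2379 + 0.2419 + 0.2139 + 0.2419 + 0.2464 = 2.0118
KR-20 = (k/(k-1)) * (1 - Sum(p_i*q_i) / Var_total)
= (9/8) * (1 - 2.0118/4.69)
= 1.125 * 0.571
KR-20 = 0.6424

0.6424


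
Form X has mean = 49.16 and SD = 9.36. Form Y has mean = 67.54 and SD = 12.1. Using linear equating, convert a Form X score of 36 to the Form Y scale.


slope = SD_Y / SD_X = 12.1 / 9.36 ~ 1.2927
intercept = mean_Y - slope * mean_X = 67.54 - (12.1 / 9.36) * 49.16 ~ 3.9891
Y = slope * X + intercept. To avoid rounding drift from the rounded slope/intercept, evaluate the equivalent form Y = mean_Y + SD_Y * (X - mean_X) / SD_X at full precision:
Y = 67.54 + 12.1 * (36 - 49.16) / 9.36
Y = 67.54 - 12.1 * 13.16 / 9.36
Y = 67.54 - 159.236 / 9.36
Y = 67.54 - 17.0124
Y = 50.5276

50.5276


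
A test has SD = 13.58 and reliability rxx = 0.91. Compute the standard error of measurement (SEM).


SEM = SD * sqrt(1 - rxx)
SEM = 13.58 * sqrt(1 - 0.91)
SEM = 13.58 * sqrt(0.09) = 13.58 * 0.3
SEM = 4.074

4.074


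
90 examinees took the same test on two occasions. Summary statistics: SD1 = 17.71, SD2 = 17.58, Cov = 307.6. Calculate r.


r = cov(X,Y) / (SD_X * SD_Y)
r = 307.6 / (17.71 * 17.58)
r = 307.6 / 311.3418
r = 0.988

0.988


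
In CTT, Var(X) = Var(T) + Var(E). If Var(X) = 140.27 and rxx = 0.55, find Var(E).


var_true = rxx * var_obs = 0.55 * 140.27 = 77.1485
var_error = var_obs - var_true
var_error = 140.27 - 77.1485
var_error = 63.1215

63.1215


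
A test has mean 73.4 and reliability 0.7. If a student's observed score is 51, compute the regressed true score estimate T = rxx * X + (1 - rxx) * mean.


T_est = rxx * X + (1 - rxx) * mean
T_est = 0.7 * 51 + 0.3 * 73.4
T_est = 35.7 + 22.02
T_est = 57.72

57.72


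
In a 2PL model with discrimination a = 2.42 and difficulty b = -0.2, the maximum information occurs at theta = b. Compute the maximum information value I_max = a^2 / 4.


For 2PL, max info at theta = b = -0.2
I_max = a^2 / 4 = 2.42^2 / 4
= 5.8564 / 4
I_max = 1.4641

1.4641


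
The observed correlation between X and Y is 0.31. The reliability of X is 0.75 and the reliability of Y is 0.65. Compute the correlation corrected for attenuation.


r_corrected = rxy / sqrt(rxx * ryy)
= 0.31 / sqrt(0.75 * 0.65)
= 0.31 / sqrt(0.4875)
= 0.31 / 0.698212
r_corrected = 0.444

0.444


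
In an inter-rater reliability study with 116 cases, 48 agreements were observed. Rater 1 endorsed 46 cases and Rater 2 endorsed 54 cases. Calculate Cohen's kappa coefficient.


P_o = 48/116 = 0.413793
P_e = (46*54 + 70*62) / 13456 = 0.507134
kappa = (P_o - P_e) / (1 - P_e)
kappa = (0.413793 - 0.507134) / (1 - 0.507134)
kappa = -0.1894

-0.1894


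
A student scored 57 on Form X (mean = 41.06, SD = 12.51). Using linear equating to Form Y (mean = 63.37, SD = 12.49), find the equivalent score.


slope = SD_Y / SD_X = 12.49 / 12.51 ~ 0.9984
intercept = mean_Y - slope * mean_X = 63.37 - (12.49 / 12.51) * 41.06 ~ 22.3756
Y = slope * X + intercept. To avoid rounding drift from the rounded slope/intercept, evaluate the equivalent form Y = mean_Y + SD_Y * (X - mean_X) / SD_X at full precision:
Y = 63.37 + 12.49 * (57 - 41.06) / 12.51
Y = 63.37 + 12.49 * 15.94 / 12.51
Y = 63.37 + 199.0906 / 12.51
Y = 63.37 + 15.9145
Y = 79.2845

79.2845


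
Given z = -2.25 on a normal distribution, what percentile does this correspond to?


CDF(z) = 0.5 * (1 + erf(z/sqrt(2)))
erf(-1.591) = -0.9756
CDF = 0.0122
Percentile rank = 0.0122 * 100 = 1.22

1.22


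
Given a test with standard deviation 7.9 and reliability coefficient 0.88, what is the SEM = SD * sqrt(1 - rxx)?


SEM = SD * sqrt(1 - rxx)
SEM = 7.9 * sqrt(1 - 0.88)
SEM = 7.9 * sqrt(0.12) = 7.9 * 0.34641
SEM = 2.7366

2.7366


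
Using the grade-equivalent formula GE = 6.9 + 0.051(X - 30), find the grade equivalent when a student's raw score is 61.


raw - median = 61 - 30 = 31
slope * diff = 0.051 * 31 = 1.581
GE = 6.9 + 1.581
GE = 8.481

8.481


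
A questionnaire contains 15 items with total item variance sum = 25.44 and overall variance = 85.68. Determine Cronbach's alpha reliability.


alpha = (k/(k-1)) * (1 - sum(si^2)/s_total^2)
= (15/14) * (1 - 25.44/85.68)
alpha = 0.7533

0.7533


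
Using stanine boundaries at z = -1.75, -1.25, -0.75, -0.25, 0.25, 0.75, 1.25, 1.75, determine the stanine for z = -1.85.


Stanine boundaries: [-1.75, -1.25, -0.75, -0.25, 0.25, 0.75, 1.25, 1.75]
z = -1.85
Check each boundary:
  z < -1.75
  z < -1.25
  z < -0.75
  z < -0.25
  z < 0.25
  z < 0.75
  z < 1.25
  z < 1.75
Highest qualifying boundary gives stanine = 1

1


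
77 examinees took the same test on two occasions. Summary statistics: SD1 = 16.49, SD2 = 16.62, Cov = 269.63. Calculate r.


r = cov(X,Y) / (SD_X * SD_Y)
r = 269.63 / (16.49 * 16.62)
r = 269.63 / 274.0638
r = 0.9838

0.9838


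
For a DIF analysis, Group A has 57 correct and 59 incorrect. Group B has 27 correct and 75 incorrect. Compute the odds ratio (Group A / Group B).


Odds_A = 57/59 = 0.9661
Odds_B = 27/75 = 0.36
OR = Odds_A / Odds_B = 0.9661 / 0.36
Exactly, OR = (57 * 75) / (59 * 27) = 4275 / 1593
OR = 2.6836

2.6836


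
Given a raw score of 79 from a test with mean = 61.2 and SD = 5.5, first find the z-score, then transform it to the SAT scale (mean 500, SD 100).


z = (X - mean) / SD = (79 - 61.2) / 5.5
z = 17.8 / 5.5
z = 3.2364
SAT-scale = SAT = 500 + 100z
Carry z at full precision (z = 17.8 / 5.5) into the conversion:
SAT-scale = 500 + 100 * (17.8 / 5.5) = 500 + 1780 / 5.5
SAT-scale = 500 + 323.6364
SAT-scale = 823.6364

823.6364


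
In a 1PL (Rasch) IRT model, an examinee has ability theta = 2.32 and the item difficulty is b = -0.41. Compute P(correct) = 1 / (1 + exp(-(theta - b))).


theta - b = 2.32 - -0.41 = 2.73
exp(-(theta - b)) = exp(-2.73) = 0.0652
P = 1 / (1 + 0.0652)
P = 0.9388

0.9388


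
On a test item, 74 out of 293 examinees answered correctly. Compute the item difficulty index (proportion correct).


Item difficulty p = number correct / total examinees
p = 74 / 293
p = 0.2526

0.2526


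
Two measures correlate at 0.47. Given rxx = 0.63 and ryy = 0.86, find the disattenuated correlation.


r_corrected = rxy / sqrt(rxx * ryy)
= 0.47 / sqrt(0.63 * 0.86)
= 0.47 / sqrt(0.5418)
= 0.47 / 0.736071
r_corrected = 0.6385

0.6385


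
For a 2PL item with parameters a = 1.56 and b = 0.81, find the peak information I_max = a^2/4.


For 2PL, max info at theta = b = 0.81
I_max = a^2 / 4 = 1.56^2 / 4
= 2.4336 / 4
I_max = 0.6084

0.6084


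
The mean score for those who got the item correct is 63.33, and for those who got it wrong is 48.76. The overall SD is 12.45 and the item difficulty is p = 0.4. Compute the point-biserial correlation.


q = 1 - p = 0.6
rpb = ((M1 - M0) / SD) * sqrt(p * q)
rpb = ((63.33 - 48.76) / 12.45) * sqrt(0.4 * 0.6)
rpb = 0.5733

0.5733


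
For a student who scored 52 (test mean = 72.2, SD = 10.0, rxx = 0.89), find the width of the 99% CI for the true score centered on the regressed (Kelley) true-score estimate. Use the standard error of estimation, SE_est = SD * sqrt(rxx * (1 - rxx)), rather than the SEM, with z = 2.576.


True score estimate = 0.89*52 + 0.11*72.2 = 54.222
SE_est = SD * sqrt(rxx * (1 - rxx)) = 10.0 * sqrt(0.89 * 0.11) = 10.0 * sqrt(0.0979) = 3.128898
CI = T_est +/- z * SE_est, so width = 2 * z * SE_est = 2 * 2.576 * 3.128898
Width = 16.1201

16.1201


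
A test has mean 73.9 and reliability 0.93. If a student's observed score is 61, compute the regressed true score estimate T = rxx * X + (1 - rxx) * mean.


T_est = rxx * X + (1 - rxx) * mean
T_est = 0.93 * 61 + 0.07 * 73.9
T_est = 56.73 + 5.173
T_est = 61.903

61.903


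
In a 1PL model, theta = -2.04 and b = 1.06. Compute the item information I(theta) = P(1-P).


P = 1/(1+exp(-(-2.04-1.06))) = 0.0431
I = P*(1-P) = 0.0431 * 0.9569
I = 0.0412

0.0412


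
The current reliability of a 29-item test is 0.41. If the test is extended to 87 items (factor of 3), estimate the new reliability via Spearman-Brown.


r_new = (n * rxx) / (1 + (n-1) * rxx)
r_new = (3 * 0.41) / (1 + 2 * 0.41)
r_new = 1.23 / 1.82
r_new = 0.6758

0.6758


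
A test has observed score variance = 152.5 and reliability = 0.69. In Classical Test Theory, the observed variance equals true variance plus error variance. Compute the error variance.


var_true = rxx * var_obs = 0.69 * 152.5 = 105.225
var_error = var_obs - var_true
var_error = 152.5 - 105.225
var_error = 47.275

47.275


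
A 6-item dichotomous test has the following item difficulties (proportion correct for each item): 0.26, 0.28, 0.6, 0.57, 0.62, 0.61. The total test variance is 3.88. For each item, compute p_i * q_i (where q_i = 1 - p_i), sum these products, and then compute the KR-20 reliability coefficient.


For each item, compute p_i * q_i:
  Item 1: 0.26 * 0.74 = 0.1924
  Item 2: 0.28 * 0.72 = 0.2016
  Item 3: 0.6 * 0.4 = 0.24
  Item 4: 0.57 * 0.43 = 0.2451
  Item 5: 0.62 * 0.38 = 0.2356
  Item 6: 0.61 * 0.39 = 0.2379
Sum(p_i * q_i) = 0.1924 + 0.2016 + 0.24 + 0.2451 + 0.2356 + 0.2379 = 1.3526
KR-20 = (k/(k-1)) * (1 - Sum(p_i*q_i) / Var_total)
= (6/5) * (1 - 1.3526/3.88)
= 1.2 * 0.6514
KR-20 = 0.7817

0.7817


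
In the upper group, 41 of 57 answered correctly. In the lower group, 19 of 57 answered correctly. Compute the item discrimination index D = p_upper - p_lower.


p_upper = 41/57 = 0.7193
p_lower = 19/57 = 0.3333
D = 0.7193 - 0.3333 = 0.386

0.386


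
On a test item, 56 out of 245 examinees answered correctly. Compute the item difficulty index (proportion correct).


Item difficulty p = number correct / total examinees
p = 56 / 245
p = 0.2286

0.2286


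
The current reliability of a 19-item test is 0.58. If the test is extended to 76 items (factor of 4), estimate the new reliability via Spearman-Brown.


r_new = (n * rxx) / (1 + (n-1) * rxx)
r_new = (4 * 0.58) / (1 + 3 * 0.58)
r_new = 2.32 / 2.74
r_new = 0.8467

0.8467


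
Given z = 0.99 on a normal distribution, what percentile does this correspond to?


CDF(z) = 0.5 * (1 + erf(z/sqrt(2)))
erf(0.7) = 0.6778
CDF = 0.8389
Percentile rank = 0.8389 * 100 = 83.89

83.89


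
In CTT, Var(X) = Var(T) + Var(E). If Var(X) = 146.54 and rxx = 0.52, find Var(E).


var_true = rxx * var_obs = 0.52 * 146.54 = 76.2008
var_error = var_obs - var_true
var_error = 146.54 - 76.2008
var_error = 70.3392

70.3392


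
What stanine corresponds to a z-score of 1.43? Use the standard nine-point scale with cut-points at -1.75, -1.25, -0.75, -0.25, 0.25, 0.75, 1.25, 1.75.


Stanine boundaries: [-1.75, -1.25, -0.75, -0.25, 0.25, 0.75, 1.25, 1.75]
z = 1.43
Check each boundary:
  z >= -1.75 -> could be stanine 2
  z >= -1.25 -> could be stanine 3
  z >= -0.75 -> could be stanine 4
  z >= -0.25 -> could be stanine 5
  z >= 0.25 -> could be stanine 6
  z >= 0.75 -> could be stanine 7
  z >= 1.25 -> could be stanine 8
  z < 1.75
Highest qualifying boundary gives stanine = 8

8


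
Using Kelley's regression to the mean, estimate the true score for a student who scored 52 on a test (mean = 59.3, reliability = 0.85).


T_est = rxx * X + (1 - rxx) * mean
T_est = 0.85 * 52 + 0.15 * 59.3
T_est = 44.2 + 8.895
T_est = 53.095

53.095


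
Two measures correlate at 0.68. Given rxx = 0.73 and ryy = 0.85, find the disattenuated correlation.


r_corrected = rxy / sqrt(rxx * ryy)
= 0.68 / sqrt(0.73 * 0.85)
= 0.68 / sqrt(0.6205)
= 0.68 / 0.787718
r_corrected = 0.8633

0.8633


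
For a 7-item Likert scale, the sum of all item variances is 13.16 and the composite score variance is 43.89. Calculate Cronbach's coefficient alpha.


alpha = (k/(k-1)) * (1 - sum(si^2)/s_total^2)
= (7/6) * (1 - 13.16/43.89)
alpha = 0.8169

0.8169


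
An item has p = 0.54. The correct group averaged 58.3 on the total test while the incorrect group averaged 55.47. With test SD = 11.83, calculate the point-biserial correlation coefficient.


q = 1 - p = 0.46
rpb = ((M1 - M0) / SD) * sqrt(p * q)
rpb = ((58.3 - 55.47) / 11.83) * sqrt(0.54 * 0.46)
rpb = 0.1192

0.1192


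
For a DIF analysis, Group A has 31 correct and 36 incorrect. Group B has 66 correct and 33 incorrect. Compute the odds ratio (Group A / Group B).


Odds_A = 31/36 = 0.8611
Odds_B = 66/33 = 2.0
OR = Odds_A / Odds_B = 0.8611 / 2.0
Exactly, OR = (31 * 33) / (36 * 66) = 1023 / 2376
OR = 0.4306

0.4306


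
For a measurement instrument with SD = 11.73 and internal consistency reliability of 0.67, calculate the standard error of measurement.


SEM = SD * sqrt(1 - rxx)
SEM = 11.73 * sqrt(1 - 0.67)
SEM = 11.73 * sqrt(0.33) = 11.73 * 0.574456
SEM = 6.7384

6.7384


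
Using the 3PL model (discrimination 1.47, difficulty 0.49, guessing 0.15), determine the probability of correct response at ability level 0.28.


logit = 1.47*(0.28 - 0.49) = -0.3087
P* = 1/(1 + exp(--0.3087)) = 0.4234
P = 0.15 + (1 - 0.15) * 0.4234
P = 0.5099

0.5099
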